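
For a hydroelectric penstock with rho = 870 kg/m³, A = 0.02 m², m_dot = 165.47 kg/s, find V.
Formula: \dot{m} = \rho A V
Substituting knowns: 165.47 = 870·0.02·V
Solving for V: V = 165.47/(870·0.02) = 9.51 m/s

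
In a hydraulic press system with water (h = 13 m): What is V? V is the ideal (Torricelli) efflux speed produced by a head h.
Formula: V = \sqrt{2 g h}
V = √(2·9.81·13) = 15.97 m/s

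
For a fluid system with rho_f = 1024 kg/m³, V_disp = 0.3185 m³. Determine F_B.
Formula: F_B = \rho_f g V_{disp}
F_B = 1024·9.81·0.3185 = 3199 N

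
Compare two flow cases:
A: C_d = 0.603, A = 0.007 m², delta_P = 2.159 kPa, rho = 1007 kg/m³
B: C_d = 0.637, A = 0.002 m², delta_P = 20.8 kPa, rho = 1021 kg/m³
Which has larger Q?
Q(A) = 8.741 L/s, Q(B) = 8.132 L/s. Answer: A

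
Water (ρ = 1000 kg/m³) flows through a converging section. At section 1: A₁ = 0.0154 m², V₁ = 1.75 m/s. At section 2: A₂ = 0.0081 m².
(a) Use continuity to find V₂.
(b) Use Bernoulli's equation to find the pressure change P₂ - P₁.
(a) Continuity: A₁V₁=A₂V₂ -> V₂=A₁V₁/A₂=0.0154*1.75/0.0081=3.33 m/s
(b) Bernoulli: P₂-P₁=0.5*rho*(V₁^2-V₂^2)/1000=0.5*1000*(1.75^2-3.33^2)/1000=-4.013 kPa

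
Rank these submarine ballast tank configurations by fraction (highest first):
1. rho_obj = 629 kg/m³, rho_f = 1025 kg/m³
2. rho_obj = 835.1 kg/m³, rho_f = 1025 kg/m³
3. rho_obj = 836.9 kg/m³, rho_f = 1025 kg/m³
Case 1: fraction = 0.6137
Case 2: fraction = 0.8147
Case 3: fraction = 0.8165
Ranking (highest first): 3, 2, 1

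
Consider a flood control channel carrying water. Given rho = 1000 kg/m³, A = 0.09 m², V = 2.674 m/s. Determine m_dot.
Formula: \dot{m} = \rho A V
m_dot = 1000·0.09·2.674 = 240.7 kg/s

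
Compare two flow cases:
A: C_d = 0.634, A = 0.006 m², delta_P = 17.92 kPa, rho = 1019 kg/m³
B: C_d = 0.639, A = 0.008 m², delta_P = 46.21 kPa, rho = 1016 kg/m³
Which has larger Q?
Q(A) = 22.56 L/s, Q(B) = 48.76 L/s. Answer: B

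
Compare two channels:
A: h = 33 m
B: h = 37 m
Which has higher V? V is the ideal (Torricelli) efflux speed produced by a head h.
V(A) = 25.45 m/s, V(B) = 26.94 m/s. Answer: B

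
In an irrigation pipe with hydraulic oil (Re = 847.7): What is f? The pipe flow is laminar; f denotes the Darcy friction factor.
Formula: f = \frac{64}{Re}
f = 64/847.7 = 0.0755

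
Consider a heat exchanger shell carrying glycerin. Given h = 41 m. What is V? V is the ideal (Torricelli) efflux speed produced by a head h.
Formula: V = \sqrt{2 g h}
V = √(2·9.81·41) = 28.36 m/s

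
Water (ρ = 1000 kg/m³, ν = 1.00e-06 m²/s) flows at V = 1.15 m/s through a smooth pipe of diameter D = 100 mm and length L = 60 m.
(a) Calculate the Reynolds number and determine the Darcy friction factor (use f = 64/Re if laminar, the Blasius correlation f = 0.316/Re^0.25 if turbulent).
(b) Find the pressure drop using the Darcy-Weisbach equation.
(a) Re = V·D/ν = 1.15·0.1/1.00e-06 = 115000 → turbulent (Re > 4000); f = 0.316/Re^0.25 = 0.316/115000^0.25 = 0.01716 (Blasius is strictly valid for Re ≲ 1e5; used here as the smooth-pipe estimate the problem specifies)
(b) Darcy-Weisbach: ΔP = f·(L/D)·½ρV²/1000 = 0.01716·(60/0.100)·½·1000·1.15²/1000 = 6.808 kPa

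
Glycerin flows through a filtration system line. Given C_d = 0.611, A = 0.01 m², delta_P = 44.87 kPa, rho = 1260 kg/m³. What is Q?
Formula: Q = C_d A \sqrt{\frac{2 \Delta P}{\rho}}
Q = 0.611·0.01·√(2·(44.87·1000)/1260)·1000 = 51.56 L/s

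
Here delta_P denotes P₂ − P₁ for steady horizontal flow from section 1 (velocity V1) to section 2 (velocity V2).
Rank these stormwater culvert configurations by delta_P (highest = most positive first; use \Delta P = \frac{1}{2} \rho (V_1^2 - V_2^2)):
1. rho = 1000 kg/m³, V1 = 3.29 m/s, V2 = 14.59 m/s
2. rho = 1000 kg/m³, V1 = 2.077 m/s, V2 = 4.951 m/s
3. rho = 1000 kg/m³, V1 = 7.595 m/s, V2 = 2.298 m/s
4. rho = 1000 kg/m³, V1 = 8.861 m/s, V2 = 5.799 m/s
Case 1: delta_P = -101 kPa
Case 2: delta_P = -10.1 kPa
Case 3: delta_P = 26.2 kPa
Case 4: delta_P = 22.44 kPa
Ranking (highest first): 3, 4, 2, 1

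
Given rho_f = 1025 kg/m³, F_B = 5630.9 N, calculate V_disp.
Formula: F_B = \rho_f g V_{disp}
Substituting knowns: 5630.9 = 1025·9.81·V_disp
Solving for V_disp: V_disp = 5630.9/(1025·9.81) = 0.56 m³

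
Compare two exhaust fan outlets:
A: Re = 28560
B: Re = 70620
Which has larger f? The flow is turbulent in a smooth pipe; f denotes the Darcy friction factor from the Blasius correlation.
f(A) = 0.02431, f(B) = 0.01938. Answer: A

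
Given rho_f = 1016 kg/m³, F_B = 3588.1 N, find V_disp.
Formula: F_B = \rho_f g V_{disp}
Substituting knowns: 3588.1 = 1016·9.81·V_disp
Solving for V_disp: V_disp = 3588.1/(1016·9.81) = 0.36 m³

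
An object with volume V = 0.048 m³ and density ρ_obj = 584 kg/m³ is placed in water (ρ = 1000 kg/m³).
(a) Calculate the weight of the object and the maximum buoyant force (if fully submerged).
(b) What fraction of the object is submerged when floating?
(a) W=rho_obj*g*V=584*9.81*0.048=275.0 N; F_B(max)=rho*g*V=1000*9.81*0.048=470.9 N
(b) Floating fraction=rho_obj/rho=584/1000=0.584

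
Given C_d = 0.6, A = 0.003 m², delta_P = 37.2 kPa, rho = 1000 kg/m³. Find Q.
Formula: Q = C_d A \sqrt{\frac{2 \Delta P}{\rho}}
Q = 0.6·0.003·√(2·(37.2·1000)/1000)·1000 = 15.53 L/s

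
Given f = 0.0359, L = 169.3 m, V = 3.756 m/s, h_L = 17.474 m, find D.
Formula: h_L = f \frac{L}{D} \frac{V^2}{2g}
Substituting knowns: 17.474 = 0.0359·(169.3/D)·3.756²/(2·9.81)
Solving for D: D = 0.0359·169.3·3.756²/(2·9.81·17.474) = 0.2501 m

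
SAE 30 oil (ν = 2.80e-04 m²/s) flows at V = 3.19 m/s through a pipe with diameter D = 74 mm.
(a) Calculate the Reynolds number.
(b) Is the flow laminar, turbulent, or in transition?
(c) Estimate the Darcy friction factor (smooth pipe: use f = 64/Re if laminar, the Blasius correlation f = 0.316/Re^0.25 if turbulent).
(a) Re = V·D/ν = 3.19·0.074/2.80e-04 = 843.07
(b) Flow regime: laminar (Re < 2300)
(c) Friction factor: f = 64/Re = 64/843.07 = 0.07591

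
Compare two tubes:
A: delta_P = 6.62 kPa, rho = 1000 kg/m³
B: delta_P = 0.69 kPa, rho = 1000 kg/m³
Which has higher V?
V(A) = 3.639 m/s, V(B) = 1.175 m/s. Answer: A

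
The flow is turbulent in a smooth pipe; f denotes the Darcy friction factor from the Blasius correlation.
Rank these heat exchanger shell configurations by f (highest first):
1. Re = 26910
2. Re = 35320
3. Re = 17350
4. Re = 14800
Case 1: f = 0.02467
Case 2: f = 0.02305
Case 3: f = 0.02753
Case 4: f = 0.02865
Ranking (highest first): 4, 3, 1, 2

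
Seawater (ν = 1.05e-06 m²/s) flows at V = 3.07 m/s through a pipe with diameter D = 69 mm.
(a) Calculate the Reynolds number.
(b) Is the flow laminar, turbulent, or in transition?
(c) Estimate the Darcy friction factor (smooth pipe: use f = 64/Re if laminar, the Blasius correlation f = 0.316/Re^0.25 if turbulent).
(a) Re = V·D/ν = 3.07·0.069/1.05e-06 = 201740
(b) Flow regime: turbulent (Re > 4000)
(c) Friction factor: f = 0.316/Re^0.25 = 0.316/201740^0.25 = 0.01491 (Blasius is strictly valid for Re ≲ 1e5; used here as the smooth-pipe estimate the problem specifies)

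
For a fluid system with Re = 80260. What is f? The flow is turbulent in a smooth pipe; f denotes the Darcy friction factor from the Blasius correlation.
Formula: f = \frac{0.316}{Re^{0.25}}
f = 0.316/80260^0.25 = 0.01877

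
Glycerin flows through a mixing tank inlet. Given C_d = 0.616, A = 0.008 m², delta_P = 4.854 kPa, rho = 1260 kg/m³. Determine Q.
Formula: Q = C_d A \sqrt{\frac{2 \Delta P}{\rho}}
Q = 0.616·0.008·√(2·(4.854·1000)/1260)·1000 = 13.68 L/s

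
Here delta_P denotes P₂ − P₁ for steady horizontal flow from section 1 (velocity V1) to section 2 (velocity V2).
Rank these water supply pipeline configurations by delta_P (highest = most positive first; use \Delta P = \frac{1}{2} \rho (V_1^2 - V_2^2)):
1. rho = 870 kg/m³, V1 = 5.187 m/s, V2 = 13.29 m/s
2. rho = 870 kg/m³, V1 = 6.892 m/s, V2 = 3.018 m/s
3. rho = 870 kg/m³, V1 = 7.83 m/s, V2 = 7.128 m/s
Case 1: delta_P = -65.13 kPa
Case 2: delta_P = 16.7 kPa
Case 3: delta_P = 4.568 kPa
Ranking (highest first): 2, 3, 1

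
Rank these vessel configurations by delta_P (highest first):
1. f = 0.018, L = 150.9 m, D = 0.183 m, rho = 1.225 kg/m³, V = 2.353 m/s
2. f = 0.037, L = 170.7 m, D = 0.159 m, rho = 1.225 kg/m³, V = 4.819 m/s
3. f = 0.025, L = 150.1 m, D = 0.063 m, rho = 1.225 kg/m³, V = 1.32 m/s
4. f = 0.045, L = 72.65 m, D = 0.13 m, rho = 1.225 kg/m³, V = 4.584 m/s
Case 1: delta_P = 0.05033 kPa
Case 2: delta_P = 0.565 kPa
Case 3: delta_P = 0.06357 kPa
Case 4: delta_P = 0.3237 kPa
Ranking (highest first): 2, 4, 3, 1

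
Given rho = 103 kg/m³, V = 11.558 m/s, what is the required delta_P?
Formula: V = \sqrt{\frac{2 \Delta P}{\rho}}
Substituting knowns: 11.558 = √(2·(delta_P·1000)/103)
Solving for delta_P: delta_P = 11.558²·103/2/1000 = 6.88 kPa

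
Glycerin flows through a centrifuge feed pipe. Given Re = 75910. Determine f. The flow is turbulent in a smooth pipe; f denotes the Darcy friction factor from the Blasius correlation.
Formula: f = \frac{0.316}{Re^{0.25}}
f = 0.316/75910^0.25 = 0.01904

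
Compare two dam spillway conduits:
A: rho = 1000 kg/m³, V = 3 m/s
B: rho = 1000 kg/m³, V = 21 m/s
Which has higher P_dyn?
P_dyn(A) = 4.5 kPa, P_dyn(B) = 220.5 kPa. Answer: B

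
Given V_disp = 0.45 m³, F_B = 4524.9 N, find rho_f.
Formula: F_B = \rho_f g V_{disp}
Substituting knowns: 4524.9 = rho_f·9.81·0.45
Solving for rho_f: rho_f = 4524.9/(9.81·0.45) = 1025 kg/m³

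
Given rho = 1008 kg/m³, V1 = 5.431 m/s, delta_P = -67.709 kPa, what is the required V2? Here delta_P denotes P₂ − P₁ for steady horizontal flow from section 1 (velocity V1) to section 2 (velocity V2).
Formula: \Delta P = \frac{1}{2} \rho (V_1^2 - V_2^2)
Substituting knowns: -67.709 = 0.5·1008·(5.431² − V2²)/1000
Solving for V2: V2 = √(5.431² − 2·(-67.709·1000)/1008) = 12.8 m/s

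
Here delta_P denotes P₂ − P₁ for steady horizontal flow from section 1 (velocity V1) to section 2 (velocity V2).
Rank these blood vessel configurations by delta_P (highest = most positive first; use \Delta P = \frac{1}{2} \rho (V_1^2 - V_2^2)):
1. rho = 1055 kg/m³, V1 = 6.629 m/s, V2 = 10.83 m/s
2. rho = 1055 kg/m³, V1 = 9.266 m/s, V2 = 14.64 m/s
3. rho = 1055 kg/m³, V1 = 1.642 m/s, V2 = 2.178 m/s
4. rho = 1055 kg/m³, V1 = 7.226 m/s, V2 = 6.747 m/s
Case 1: delta_P = -38.69 kPa
Case 2: delta_P = -67.77 kPa
Case 3: delta_P = -1.08 kPa
Case 4: delta_P = 3.531 kPa
Ranking (highest first): 4, 3, 1, 2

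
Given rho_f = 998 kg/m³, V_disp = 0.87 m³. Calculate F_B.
Formula: F_B = \rho_f g V_{disp}
F_B = 998·9.81·0.87 = 8518 N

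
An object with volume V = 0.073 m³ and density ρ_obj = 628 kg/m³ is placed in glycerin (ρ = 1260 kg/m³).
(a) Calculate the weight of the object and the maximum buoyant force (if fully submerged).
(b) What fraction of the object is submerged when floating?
(a) W=rho_obj*g*V=628*9.81*0.073=449.7 N; F_B(max)=rho*g*V=1260*9.81*0.073=902.3 N
(b) Floating fraction=rho_obj/rho=628/1260=0.498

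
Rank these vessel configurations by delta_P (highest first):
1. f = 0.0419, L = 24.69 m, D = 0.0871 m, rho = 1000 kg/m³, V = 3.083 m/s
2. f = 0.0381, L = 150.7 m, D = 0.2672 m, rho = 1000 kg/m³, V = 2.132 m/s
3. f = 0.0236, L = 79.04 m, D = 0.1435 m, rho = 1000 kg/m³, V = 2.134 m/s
Case 1: delta_P = 56.45 kPa
Case 2: delta_P = 48.84 kPa
Case 3: delta_P = 29.6 kPa
Ranking (highest first): 1, 2, 3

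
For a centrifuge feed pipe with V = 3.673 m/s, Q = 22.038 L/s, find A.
Formula: Q = A V
Substituting knowns: 22.038 = A·3.673·1000
Solving for A: A = (22.038/1000)/3.673 = 0.006 m²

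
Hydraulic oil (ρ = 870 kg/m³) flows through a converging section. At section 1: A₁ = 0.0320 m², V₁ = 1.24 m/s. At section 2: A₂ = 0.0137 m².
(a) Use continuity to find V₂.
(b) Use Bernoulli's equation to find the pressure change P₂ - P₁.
(a) Continuity: A₁V₁=A₂V₂ -> V₂=A₁V₁/A₂=0.0320*1.24/0.0137=2.90 m/s
(b) Bernoulli: P₂-P₁=0.5*rho*(V₁^2-V₂^2)/1000=0.5*870*(1.24^2-2.90^2)/1000=-2.989 kPa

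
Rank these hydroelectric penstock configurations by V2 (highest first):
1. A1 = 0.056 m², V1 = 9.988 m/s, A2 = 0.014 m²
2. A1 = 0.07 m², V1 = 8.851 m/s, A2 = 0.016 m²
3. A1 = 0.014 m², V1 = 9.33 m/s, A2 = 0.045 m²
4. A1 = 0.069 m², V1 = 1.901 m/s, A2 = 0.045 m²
Case 1: V2 = 39.95 m/s
Case 2: V2 = 38.72 m/s
Case 3: V2 = 2.903 m/s
Case 4: V2 = 2.915 m/s
Ranking (highest first): 1, 2, 4, 3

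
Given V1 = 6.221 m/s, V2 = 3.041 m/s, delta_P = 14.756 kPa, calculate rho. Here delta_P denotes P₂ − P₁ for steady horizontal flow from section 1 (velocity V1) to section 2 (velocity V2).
Formula: \Delta P = \frac{1}{2} \rho (V_1^2 - V_2^2)
Substituting knowns: 14.756 = 0.5·rho·(6.221² − 3.041²)/1000
Solving for rho: rho = 2·(14.756·1000)/(6.221² − 3.041²) = 1002 kg/m³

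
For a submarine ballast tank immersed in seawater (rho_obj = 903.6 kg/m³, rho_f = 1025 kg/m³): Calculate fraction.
Formula: f_{sub} = \frac{\rho_{obj}}{\rho_f}
fraction = 903.6/1025 = 0.8816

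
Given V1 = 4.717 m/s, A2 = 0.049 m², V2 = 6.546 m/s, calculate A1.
Formula: V_2 = \frac{A_1 V_1}{A_2}
Substituting knowns: 6.546 = A1·4.717/0.049
Solving for A1: A1 = 6.546·0.049/4.717 = 0.068 m²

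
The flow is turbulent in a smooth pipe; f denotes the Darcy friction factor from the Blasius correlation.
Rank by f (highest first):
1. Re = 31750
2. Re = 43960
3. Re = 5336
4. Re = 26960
Case 1: f = 0.02367
Case 2: f = 0.02182
Case 3: f = 0.03697
Case 4: f = 0.02466
Ranking (highest first): 3, 4, 1, 2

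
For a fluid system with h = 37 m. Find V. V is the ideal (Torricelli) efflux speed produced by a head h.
Formula: V = \sqrt{2 g h}
V = √(2·9.81·37) = 26.94 m/s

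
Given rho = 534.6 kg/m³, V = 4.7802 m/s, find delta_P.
Formula: V = \sqrt{\frac{2 \Delta P}{\rho}}
Substituting knowns: 4.7802 = √(2·(delta_P·1000)/534.6)
Solving for delta_P: delta_P = 4.7802²·534.6/2/1000 = 6.108 kPa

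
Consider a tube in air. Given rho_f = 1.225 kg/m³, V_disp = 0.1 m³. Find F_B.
Formula: F_B = \rho_f g V_{disp}
F_B = 1.225·9.81·0.1 = 1.202 N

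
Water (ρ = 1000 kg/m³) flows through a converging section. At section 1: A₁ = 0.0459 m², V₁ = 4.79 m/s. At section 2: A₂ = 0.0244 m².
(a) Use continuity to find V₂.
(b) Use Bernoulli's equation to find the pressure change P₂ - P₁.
(a) Continuity: A₁V₁=A₂V₂ -> V₂=A₁V₁/A₂=0.0459*4.79/0.0244=9.01 m/s
(b) Bernoulli: P₂-P₁=0.5*rho*(V₁^2-V₂^2)/1000=0.5*1000*(4.79^2-9.01^2)/1000=-29.12 kPa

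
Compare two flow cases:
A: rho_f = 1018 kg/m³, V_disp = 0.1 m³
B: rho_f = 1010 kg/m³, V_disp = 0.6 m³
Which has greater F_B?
F_B(A) = 998.7 N, F_B(B) = 5945 N. Answer: B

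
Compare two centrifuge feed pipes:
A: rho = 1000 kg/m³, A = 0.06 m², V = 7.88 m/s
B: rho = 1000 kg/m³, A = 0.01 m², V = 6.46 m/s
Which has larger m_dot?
m_dot(A) = 472.8 kg/s, m_dot(B) = 64.6 kg/s. Answer: A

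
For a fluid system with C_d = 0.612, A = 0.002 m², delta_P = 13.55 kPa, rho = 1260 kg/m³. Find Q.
Formula: Q = C_d A \sqrt{\frac{2 \Delta P}{\rho}}
Q = 0.612·0.002·√(2·(13.55·1000)/1260)·1000 = 5.677 L/s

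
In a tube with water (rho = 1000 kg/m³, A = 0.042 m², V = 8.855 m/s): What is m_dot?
Formula: \dot{m} = \rho A V
m_dot = 1000·0.042·8.855 = 371.9 kg/s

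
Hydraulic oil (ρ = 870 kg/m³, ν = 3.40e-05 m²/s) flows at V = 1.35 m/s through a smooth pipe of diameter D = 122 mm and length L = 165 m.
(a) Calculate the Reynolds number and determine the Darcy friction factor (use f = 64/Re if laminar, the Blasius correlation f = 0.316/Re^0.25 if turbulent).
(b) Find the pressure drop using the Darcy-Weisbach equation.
(a) Re = V·D/ν = 1.35·0.122/3.40e-05 = 4844.1 → turbulent (Re > 4000); f = 0.316/Re^0.25 = 0.316/4844.1^0.25 = 0.037878
(b) Darcy-Weisbach: ΔP = f·(L/D)·½ρV²/1000 = 0.037878·(165/0.122)·½·870·1.35²/1000 = 40.61 kPa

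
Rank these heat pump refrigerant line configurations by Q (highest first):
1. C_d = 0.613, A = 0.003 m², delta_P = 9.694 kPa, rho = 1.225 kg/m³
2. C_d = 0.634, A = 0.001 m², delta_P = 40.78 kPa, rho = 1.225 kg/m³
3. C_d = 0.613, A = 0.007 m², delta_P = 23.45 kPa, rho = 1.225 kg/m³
Case 1: Q = 231.4 L/s
Case 2: Q = 163.6 L/s
Case 3: Q = 839.6 L/s
Ranking (highest first): 3, 1, 2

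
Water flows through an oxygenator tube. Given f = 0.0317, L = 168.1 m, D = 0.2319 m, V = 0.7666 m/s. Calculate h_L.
Formula: h_L = f \frac{L}{D} \frac{V^2}{2g}
h_L = 0.0317·(168.1/0.2319)·0.7666²/(2·9.81) = 0.6883 m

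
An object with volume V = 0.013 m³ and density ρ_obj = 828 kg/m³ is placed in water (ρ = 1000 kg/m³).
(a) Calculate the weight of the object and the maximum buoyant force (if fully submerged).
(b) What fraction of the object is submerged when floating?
(a) W=rho_obj*g*V=828*9.81*0.013=105.6 N; F_B(max)=rho*g*V=1000*9.81*0.013=127.5 N
(b) Floating fraction=rho_obj/rho=828/1000=0.828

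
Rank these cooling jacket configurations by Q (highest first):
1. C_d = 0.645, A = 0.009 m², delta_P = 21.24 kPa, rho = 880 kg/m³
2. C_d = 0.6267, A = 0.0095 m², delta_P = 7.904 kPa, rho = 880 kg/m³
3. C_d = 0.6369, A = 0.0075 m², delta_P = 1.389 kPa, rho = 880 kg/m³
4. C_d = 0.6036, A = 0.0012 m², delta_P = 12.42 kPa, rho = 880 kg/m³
Case 1: Q = 40.33 L/s
Case 2: Q = 25.23 L/s
Case 3: Q = 8.487 L/s
Case 4: Q = 3.848 L/s
Ranking (highest first): 1, 2, 3, 4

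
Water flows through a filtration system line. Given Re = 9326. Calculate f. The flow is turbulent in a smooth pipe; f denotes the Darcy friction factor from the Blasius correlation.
Formula: f = \frac{0.316}{Re^{0.25}}
f = 0.316/9326^0.25 = 0.03216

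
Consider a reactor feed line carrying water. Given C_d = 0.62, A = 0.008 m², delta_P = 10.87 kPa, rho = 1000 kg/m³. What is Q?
Formula: Q = C_d A \sqrt{\frac{2 \Delta P}{\rho}}
Q = 0.62·0.008·√(2·(10.87·1000)/1000)·1000 = 23.13 L/s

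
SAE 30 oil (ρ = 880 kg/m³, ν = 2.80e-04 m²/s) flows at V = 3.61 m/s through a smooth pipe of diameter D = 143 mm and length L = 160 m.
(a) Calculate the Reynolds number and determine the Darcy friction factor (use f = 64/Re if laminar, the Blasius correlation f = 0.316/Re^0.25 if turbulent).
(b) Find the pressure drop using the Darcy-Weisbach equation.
(a) Re = V·D/ν = 3.61·0.143/2.80e-04 = 1843.7 → laminar (Re < 2300); f = 64/Re = 64/1843.7 = 0.034713
(b) Darcy-Weisbach: ΔP = f·(L/D)·½ρV²/1000 = 0.034713·(160/0.143)·½·880·3.61²/1000 = 222.7 kPa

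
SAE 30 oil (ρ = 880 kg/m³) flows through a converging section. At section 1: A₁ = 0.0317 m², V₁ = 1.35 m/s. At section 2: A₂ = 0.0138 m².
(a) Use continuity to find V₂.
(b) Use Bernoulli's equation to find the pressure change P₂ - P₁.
(a) Continuity: A₁V₁=A₂V₂ -> V₂=A₁V₁/A₂=0.0317*1.35/0.0138=3.10 m/s
(b) Bernoulli: P₂-P₁=0.5*rho*(V₁^2-V₂^2)/1000=0.5*880*(1.35^2-3.10^2)/1000=-3.427 kPa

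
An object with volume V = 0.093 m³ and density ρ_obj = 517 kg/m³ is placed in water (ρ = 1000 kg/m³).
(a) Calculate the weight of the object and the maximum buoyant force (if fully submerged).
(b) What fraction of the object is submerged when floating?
(a) W=rho_obj*g*V=517*9.81*0.093=471.7 N; F_B(max)=rho*g*V=1000*9.81*0.093=912.3 N
(b) Floating fraction=rho_obj/rho=517/1000=0.517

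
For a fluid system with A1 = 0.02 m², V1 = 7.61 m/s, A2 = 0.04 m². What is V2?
Formula: V_2 = \frac{A_1 V_1}{A_2}
V2 = 0.02·7.61/0.04 = 3.805 m/s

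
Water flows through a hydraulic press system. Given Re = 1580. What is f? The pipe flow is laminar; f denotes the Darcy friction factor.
Formula: f = \frac{64}{Re}
f = 64/1580 = 0.04051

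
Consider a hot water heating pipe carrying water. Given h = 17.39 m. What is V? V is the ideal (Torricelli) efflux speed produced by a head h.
Formula: V = \sqrt{2 g h}
V = √(2·9.81·17.39) = 18.47 m/s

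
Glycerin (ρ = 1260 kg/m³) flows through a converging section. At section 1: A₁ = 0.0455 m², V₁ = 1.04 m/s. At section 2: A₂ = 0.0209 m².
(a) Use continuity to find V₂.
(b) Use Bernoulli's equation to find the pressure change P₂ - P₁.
(a) Continuity: A₁V₁=A₂V₂ -> V₂=A₁V₁/A₂=0.0455*1.04/0.0209=2.26 m/s
(b) Bernoulli: P₂-P₁=0.5*rho*(V₁^2-V₂^2)/1000=0.5*1260*(1.04^2-2.26^2)/1000=-2.536 kPa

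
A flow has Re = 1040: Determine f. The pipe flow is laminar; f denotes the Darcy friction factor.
Formula: f = \frac{64}{Re}
f = 64/1040 = 0.06154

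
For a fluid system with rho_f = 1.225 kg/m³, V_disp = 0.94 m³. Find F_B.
Formula: F_B = \rho_f g V_{disp}
F_B = 1.225·9.81·0.94 = 11.3 N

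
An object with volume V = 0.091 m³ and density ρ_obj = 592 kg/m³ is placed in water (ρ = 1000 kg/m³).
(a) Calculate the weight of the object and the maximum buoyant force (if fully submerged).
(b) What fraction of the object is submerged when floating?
(a) W=rho_obj*g*V=592*9.81*0.091=528.5 N; F_B(max)=rho*g*V=1000*9.81*0.091=892.7 N
(b) Floating fraction=rho_obj/rho=592/1000=0.592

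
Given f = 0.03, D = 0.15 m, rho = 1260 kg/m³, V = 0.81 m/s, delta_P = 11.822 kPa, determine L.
Formula: \Delta P = f \frac{L}{D} \frac{\rho V^2}{2}
Substituting knowns: 11.822 = 0.03·(L/0.15)·0.5·1260·0.81²/1000
Solving for L: L = (11.822·1000)·0.15/(0.03·0.5·1260·0.81²) = 143 m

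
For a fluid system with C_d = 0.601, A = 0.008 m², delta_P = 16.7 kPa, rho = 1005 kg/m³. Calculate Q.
Formula: Q = C_d A \sqrt{\frac{2 \Delta P}{\rho}}
Q = 0.601·0.008·√(2·(16.7·1000)/1005)·1000 = 27.72 L/s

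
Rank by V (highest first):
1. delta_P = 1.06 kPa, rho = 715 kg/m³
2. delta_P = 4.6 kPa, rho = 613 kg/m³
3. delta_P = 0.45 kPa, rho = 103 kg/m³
Case 1: V = 1.722 m/s
Case 2: V = 3.874 m/s
Case 3: V = 2.956 m/s
Ranking (highest first): 2, 3, 1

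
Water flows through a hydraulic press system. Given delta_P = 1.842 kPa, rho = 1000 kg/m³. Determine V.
Formula: V = \sqrt{\frac{2 \Delta P}{\rho}}
V = √(2·(1.842·1000)/1000) = 1.919 m/s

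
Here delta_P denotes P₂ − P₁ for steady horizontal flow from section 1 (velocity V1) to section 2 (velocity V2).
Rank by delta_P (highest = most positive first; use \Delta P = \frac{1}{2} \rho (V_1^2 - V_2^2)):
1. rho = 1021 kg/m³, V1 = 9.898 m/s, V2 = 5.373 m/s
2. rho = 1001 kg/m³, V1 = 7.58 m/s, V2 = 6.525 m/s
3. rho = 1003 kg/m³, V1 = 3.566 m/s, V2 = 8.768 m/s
Case 1: delta_P = 35.28 kPa
Case 2: delta_P = 7.448 kPa
Case 3: delta_P = -32.18 kPa
Ranking (highest first): 1, 2, 3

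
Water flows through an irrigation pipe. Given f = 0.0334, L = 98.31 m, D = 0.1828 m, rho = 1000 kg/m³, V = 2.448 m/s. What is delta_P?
Formula: \Delta P = f \frac{L}{D} \frac{\rho V^2}{2}
delta_P = 0.0334·(98.31/0.1828)·0.5·1000·2.448²/1000 = 53.82 kPa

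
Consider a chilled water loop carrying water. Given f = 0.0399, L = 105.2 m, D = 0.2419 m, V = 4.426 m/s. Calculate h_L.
Formula: h_L = f \frac{L}{D} \frac{V^2}{2g}
h_L = 0.0399·(105.2/0.2419)·4.426²/(2·9.81) = 17.33 m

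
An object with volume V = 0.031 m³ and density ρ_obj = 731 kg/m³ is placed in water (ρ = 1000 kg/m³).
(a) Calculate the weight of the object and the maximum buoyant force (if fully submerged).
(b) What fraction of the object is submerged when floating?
(a) W=rho_obj*g*V=731*9.81*0.031=222.3 N; F_B(max)=rho*g*V=1000*9.81*0.031=304.1 N
(b) Floating fraction=rho_obj/rho=731/1000=0.731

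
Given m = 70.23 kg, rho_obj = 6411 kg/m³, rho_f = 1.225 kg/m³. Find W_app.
Formula: W_{app} = mg\left(1 - \frac{\rho_f}{\rho_{obj}}\right)
W_app = 70.23·9.81·(1 − 1.225/6411) = 688.8 N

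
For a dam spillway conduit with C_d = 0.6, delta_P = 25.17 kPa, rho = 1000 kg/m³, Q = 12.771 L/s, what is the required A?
Formula: Q = C_d A \sqrt{\frac{2 \Delta P}{\rho}}
Substituting knowns: 12.771 = 0.6·A·√(2·(25.17·1000)/1000)·1000
Solving for A: A = (12.771/1000)/(0.6·√(2·(25.17·1000)/1000)) = 0.003 m²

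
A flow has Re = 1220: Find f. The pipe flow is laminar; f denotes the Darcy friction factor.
Formula: f = \frac{64}{Re}
f = 64/1220 = 0.05246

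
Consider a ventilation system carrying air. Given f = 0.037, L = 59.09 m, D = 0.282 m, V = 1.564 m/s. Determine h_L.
Formula: h_L = f \frac{L}{D} \frac{V^2}{2g}
h_L = 0.037·(59.09/0.282)·1.564²/(2·9.81) = 0.9666 m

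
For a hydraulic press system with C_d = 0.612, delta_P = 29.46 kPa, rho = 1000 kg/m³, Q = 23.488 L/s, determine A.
Formula: Q = C_d A \sqrt{\frac{2 \Delta P}{\rho}}
Substituting knowns: 23.488 = 0.612·A·√(2·(29.46·1000)/1000)·1000
Solving for A: A = (23.488/1000)/(0.612·√(2·(29.46·1000)/1000)) = 0.005 m²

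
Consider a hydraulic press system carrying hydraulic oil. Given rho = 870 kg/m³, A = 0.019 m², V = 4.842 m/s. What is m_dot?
Formula: \dot{m} = \rho A V
m_dot = 870·0.019·4.842 = 80.04 kg/s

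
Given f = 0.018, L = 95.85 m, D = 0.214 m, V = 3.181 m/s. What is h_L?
Formula: h_L = f \frac{L}{D} \frac{V^2}{2g}
h_L = 0.018·(95.85/0.214)·3.181²/(2·9.81) = 4.158 m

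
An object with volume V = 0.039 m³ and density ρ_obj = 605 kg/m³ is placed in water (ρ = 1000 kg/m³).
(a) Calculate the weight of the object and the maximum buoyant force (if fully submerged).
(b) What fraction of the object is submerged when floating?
(a) W=rho_obj*g*V=605*9.81*0.039=231.5 N; F_B(max)=rho*g*V=1000*9.81*0.039=382.6 N
(b) Floating fraction=rho_obj/rho=605/1000=0.605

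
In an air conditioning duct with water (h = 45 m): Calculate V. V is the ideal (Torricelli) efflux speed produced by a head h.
Formula: V = \sqrt{2 g h}
V = √(2·9.81·45) = 29.71 m/s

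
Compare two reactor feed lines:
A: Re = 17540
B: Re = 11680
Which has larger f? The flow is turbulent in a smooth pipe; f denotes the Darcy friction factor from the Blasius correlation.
f(A) = 0.02746, f(B) = 0.0304. Answer: B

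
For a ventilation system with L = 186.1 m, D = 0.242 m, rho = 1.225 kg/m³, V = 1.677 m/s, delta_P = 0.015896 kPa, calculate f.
Formula: \Delta P = f \frac{L}{D} \frac{\rho V^2}{2}
Substituting knowns: 0.015896 = f·(186.1/0.242)·0.5·1.225·1.677²/1000
Solving for f: f = (0.015896·1000)/((186.1/0.242)·0.5·1.225·1.677²) = 0.012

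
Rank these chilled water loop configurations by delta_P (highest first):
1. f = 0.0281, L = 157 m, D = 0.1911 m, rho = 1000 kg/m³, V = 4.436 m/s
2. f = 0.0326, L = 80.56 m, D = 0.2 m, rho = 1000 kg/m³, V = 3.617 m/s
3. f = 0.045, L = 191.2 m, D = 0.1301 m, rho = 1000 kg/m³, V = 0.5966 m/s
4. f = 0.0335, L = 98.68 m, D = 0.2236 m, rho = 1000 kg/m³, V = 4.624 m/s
Case 1: delta_P = 227.1 kPa
Case 2: delta_P = 85.9 kPa
Case 3: delta_P = 11.77 kPa
Case 4: delta_P = 158.1 kPa
Ranking (highest first): 1, 4, 2, 3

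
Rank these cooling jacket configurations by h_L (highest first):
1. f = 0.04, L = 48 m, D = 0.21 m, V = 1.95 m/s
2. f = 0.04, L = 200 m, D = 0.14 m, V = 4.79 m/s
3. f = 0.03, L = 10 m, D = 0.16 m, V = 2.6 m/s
Case 1: h_L = 1.772 m
Case 2: h_L = 66.82 m
Case 3: h_L = 0.646 m
Ranking (highest first): 2, 1, 3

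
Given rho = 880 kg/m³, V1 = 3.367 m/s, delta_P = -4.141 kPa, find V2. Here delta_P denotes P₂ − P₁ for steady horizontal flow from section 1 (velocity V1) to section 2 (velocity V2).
Formula: \Delta P = \frac{1}{2} \rho (V_1^2 - V_2^2)
Substituting knowns: -4.141 = 0.5·880·(3.367² − V2²)/1000
Solving for V2: V2 = √(3.367² − 2·(-4.141·1000)/880) = 4.555 m/s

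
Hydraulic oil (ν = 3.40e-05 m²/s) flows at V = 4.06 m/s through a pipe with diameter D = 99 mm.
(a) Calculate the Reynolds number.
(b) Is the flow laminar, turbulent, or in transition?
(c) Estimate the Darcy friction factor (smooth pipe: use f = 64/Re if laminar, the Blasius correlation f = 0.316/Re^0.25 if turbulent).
(a) Re = V·D/ν = 4.06·0.099/3.40e-05 = 11822
(b) Flow regime: turbulent (Re > 4000)
(c) Friction factor: f = 0.316/Re^0.25 = 0.316/11822^0.25 = 0.03031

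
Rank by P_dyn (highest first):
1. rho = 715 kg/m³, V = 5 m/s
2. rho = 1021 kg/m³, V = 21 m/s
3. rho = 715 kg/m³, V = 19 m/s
Case 1: P_dyn = 8.938 kPa
Case 2: P_dyn = 225.1 kPa
Case 3: P_dyn = 129.1 kPa
Ranking (highest first): 2, 3, 1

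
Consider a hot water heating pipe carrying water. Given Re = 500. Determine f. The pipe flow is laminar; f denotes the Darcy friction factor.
Formula: f = \frac{64}{Re}
f = 64/500 = 0.128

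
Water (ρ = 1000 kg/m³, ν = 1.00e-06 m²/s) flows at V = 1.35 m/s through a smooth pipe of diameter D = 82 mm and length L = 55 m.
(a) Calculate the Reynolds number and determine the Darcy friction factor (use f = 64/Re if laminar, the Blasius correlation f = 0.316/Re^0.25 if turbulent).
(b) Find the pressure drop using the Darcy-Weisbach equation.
(a) Re = V·D/ν = 1.35·0.082/1.00e-06 = 110700 → turbulent (Re > 4000); f = 0.316/Re^0.25 = 0.316/110700^0.25 = 0.017324 (Blasius is strictly valid for Re ≲ 1e5; used here as the smooth-pipe estimate the problem specifies)
(b) Darcy-Weisbach: ΔP = f·(L/D)·½ρV²/1000 = 0.017324·(55/0.082)·½·1000·1.35²/1000 = 10.59 kPa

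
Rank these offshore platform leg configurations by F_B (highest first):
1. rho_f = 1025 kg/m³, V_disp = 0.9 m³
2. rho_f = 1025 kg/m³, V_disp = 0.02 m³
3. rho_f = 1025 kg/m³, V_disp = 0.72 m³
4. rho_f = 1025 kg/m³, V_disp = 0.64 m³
Case 1: F_B = 9050 N
Case 2: F_B = 201.1 N
Case 3: F_B = 7240 N
Case 4: F_B = 6435 N
Ranking (highest first): 1, 3, 4, 2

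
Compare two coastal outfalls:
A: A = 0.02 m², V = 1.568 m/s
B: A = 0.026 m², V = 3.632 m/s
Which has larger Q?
Q(A) = 31.36 L/s, Q(B) = 94.43 L/s. Answer: B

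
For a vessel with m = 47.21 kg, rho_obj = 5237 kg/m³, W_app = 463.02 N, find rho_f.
Formula: W_{app} = mg\left(1 - \frac{\rho_f}{\rho_{obj}}\right)
Substituting knowns: 463.02 = 47.21·9.81·(1 − rho_f/5237)
Solving for rho_f: rho_f = 5237·(1 − 463.02/(47.21·9.81)) = 1.245 kg/m³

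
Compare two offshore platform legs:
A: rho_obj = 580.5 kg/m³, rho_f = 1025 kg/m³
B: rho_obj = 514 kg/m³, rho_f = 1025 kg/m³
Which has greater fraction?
fraction(A) = 0.5663, fraction(B) = 0.5015. Answer: A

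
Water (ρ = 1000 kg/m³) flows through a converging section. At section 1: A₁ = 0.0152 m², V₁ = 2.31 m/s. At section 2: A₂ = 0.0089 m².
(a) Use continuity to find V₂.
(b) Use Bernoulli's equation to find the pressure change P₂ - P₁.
(a) Continuity: A₁V₁=A₂V₂ -> V₂=A₁V₁/A₂=0.0152*2.31/0.0089=3.95 m/s
(b) Bernoulli: P₂-P₁=0.5*rho*(V₁^2-V₂^2)/1000=0.5*1000*(2.31^2-3.95^2)/1000=-5.133 kPa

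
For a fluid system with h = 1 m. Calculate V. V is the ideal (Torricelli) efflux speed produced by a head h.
Formula: V = \sqrt{2 g h}
V = √(2·9.81·1) = 4.429 m/s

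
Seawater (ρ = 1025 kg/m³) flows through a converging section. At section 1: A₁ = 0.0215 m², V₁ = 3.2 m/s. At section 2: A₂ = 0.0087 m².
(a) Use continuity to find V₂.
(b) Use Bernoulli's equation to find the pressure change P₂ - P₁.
(a) Continuity: A₁V₁=A₂V₂ -> V₂=A₁V₁/A₂=0.0215*3.2/0.0087=7.91 m/s
(b) Bernoulli: P₂-P₁=0.5*rho*(V₁^2-V₂^2)/1000=0.5*1025*(3.2^2-7.91^2)/1000=-26.82 kPa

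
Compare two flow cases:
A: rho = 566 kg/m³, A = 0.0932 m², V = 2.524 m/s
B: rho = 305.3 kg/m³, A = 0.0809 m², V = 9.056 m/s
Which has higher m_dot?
m_dot(A) = 133.1 kg/s, m_dot(B) = 223.7 kg/s. Answer: B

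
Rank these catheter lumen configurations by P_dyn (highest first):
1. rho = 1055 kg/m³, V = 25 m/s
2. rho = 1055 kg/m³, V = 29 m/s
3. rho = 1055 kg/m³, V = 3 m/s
Case 1: P_dyn = 329.7 kPa
Case 2: P_dyn = 443.6 kPa
Case 3: P_dyn = 4.747 kPa
Ranking (highest first): 2, 1, 3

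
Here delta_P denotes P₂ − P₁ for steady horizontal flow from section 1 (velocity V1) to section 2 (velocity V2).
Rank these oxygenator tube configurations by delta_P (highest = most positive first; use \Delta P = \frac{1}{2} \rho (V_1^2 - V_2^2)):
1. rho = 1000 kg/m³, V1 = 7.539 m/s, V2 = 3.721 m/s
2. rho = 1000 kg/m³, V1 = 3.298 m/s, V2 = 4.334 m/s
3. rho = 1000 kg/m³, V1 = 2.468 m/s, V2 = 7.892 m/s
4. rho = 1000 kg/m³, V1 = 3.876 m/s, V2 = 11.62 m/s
Case 1: delta_P = 21.5 kPa
Case 2: delta_P = -3.953 kPa
Case 3: delta_P = -28.1 kPa
Case 4: delta_P = -60 kPa
Ranking (highest first): 1, 2, 3, 4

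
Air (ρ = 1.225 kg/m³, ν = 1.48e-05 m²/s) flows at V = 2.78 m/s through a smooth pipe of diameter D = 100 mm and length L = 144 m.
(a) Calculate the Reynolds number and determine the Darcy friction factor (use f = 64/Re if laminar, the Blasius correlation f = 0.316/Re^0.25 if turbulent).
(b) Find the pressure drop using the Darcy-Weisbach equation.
(a) Re = V·D/ν = 2.78·0.1/1.48e-05 = 18784 → turbulent (Re > 4000); f = 0.316/Re^0.25 = 0.316/18784^0.25 = 0.026992
(b) Darcy-Weisbach: ΔP = f·(L/D)·½ρV²/1000 = 0.026992·(144/0.100)·½·1.225·2.78²/1000 = 0.184 kPa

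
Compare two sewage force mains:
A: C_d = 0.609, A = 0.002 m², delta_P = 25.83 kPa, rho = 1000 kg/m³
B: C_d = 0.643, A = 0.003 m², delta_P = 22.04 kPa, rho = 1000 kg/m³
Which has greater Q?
Q(A) = 8.754 L/s, Q(B) = 12.81 L/s. Answer: B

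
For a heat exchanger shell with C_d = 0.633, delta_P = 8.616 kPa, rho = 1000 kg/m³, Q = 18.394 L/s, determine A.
Formula: Q = C_d A \sqrt{\frac{2 \Delta P}{\rho}}
Substituting knowns: 18.394 = 0.633·A·√(2·(8.616·1000)/1000)·1000
Solving for A: A = (18.394/1000)/(0.633·√(2·(8.616·1000)/1000)) = 0.007 m²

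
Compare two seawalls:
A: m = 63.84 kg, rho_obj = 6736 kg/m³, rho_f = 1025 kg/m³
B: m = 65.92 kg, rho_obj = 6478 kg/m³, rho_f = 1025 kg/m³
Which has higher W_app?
W_app(A) = 531 N, W_app(B) = 544.4 N. Answer: B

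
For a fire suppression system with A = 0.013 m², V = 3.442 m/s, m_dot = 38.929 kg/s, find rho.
Formula: \dot{m} = \rho A V
Substituting knowns: 38.929 = rho·0.013·3.442
Solving for rho: rho = 38.929/(0.013·3.442) = 870 kg/m³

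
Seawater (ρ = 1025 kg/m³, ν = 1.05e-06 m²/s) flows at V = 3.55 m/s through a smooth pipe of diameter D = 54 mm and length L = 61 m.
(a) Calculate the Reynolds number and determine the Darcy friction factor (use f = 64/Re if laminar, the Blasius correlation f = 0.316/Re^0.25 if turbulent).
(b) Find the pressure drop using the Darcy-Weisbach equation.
(a) Re = V·D/ν = 3.55·0.054/1.05e-06 = 182570 → turbulent (Re > 4000); f = 0.316/Re^0.25 = 0.316/182570^0.25 = 0.015287 (Blasius is strictly valid for Re ≲ 1e5; used here as the smooth-pipe estimate the problem specifies)
(b) Darcy-Weisbach: ΔP = f·(L/D)·½ρV²/1000 = 0.015287·(61/0.054)·½·1025·3.55²/1000 = 111.5 kPa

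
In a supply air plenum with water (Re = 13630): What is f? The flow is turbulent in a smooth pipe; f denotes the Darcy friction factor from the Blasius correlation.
Formula: f = \frac{0.316}{Re^{0.25}}
f = 0.316/13630^0.25 = 0.02925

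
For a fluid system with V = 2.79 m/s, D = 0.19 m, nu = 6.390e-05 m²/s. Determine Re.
Formula: Re = \frac{V D}{\nu}
Re = 2.79·0.19/6.390e-05 = 8296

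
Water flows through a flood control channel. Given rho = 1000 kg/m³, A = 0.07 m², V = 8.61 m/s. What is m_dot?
Formula: \dot{m} = \rho A V
m_dot = 1000·0.07·8.61 = 602.7 kg/s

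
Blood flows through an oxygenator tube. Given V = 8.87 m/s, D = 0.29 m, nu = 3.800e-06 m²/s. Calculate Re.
Formula: Re = \frac{V D}{\nu}
Re = 8.87·0.29/3.800e-06 = 676921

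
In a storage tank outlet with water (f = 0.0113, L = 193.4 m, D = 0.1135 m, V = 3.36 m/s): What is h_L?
Formula: h_L = f \frac{L}{D} \frac{V^2}{2g}
h_L = 0.0113·(193.4/0.1135)·3.36²/(2·9.81) = 11.08 m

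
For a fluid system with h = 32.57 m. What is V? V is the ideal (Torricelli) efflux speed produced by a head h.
Formula: V = \sqrt{2 g h}
V = √(2·9.81·32.57) = 25.28 m/s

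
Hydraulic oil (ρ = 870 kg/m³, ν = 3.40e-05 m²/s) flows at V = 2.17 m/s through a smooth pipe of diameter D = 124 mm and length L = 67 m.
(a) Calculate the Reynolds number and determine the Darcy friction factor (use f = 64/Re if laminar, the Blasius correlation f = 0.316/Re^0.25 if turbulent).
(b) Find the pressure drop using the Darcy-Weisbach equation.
(a) Re = V·D/ν = 2.17·0.124/3.40e-05 = 7914.1 → turbulent (Re > 4000); f = 0.316/Re^0.25 = 0.316/7914.1^0.25 = 0.033503
(b) Darcy-Weisbach: ΔP = f·(L/D)·½ρV²/1000 = 0.033503·(67/0.124)·½·870·2.17²/1000 = 37.08 kPa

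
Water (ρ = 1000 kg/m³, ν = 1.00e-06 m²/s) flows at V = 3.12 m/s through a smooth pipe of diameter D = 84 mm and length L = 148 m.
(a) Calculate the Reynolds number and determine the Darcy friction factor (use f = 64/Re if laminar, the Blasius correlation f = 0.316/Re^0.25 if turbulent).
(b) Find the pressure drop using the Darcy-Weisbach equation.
(a) Re = V·D/ν = 3.12·0.084/1.00e-06 = 262080 → turbulent (Re > 4000); f = 0.316/Re^0.25 = 0.316/262080^0.25 = 0.013966 (Blasius is strictly valid for Re ≲ 1e5; used here as the smooth-pipe estimate the problem specifies)
(b) Darcy-Weisbach: ΔP = f·(L/D)·½ρV²/1000 = 0.013966·(148/0.084)·½·1000·3.12²/1000 = 119.8 kPa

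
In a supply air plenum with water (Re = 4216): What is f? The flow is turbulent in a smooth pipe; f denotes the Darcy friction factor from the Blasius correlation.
Formula: f = \frac{0.316}{Re^{0.25}}
f = 0.316/4216^0.25 = 0.03922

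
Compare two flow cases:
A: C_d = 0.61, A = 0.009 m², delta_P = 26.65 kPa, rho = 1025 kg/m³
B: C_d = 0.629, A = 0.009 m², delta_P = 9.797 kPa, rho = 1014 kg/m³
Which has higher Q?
Q(A) = 39.59 L/s, Q(B) = 24.88 L/s. Answer: A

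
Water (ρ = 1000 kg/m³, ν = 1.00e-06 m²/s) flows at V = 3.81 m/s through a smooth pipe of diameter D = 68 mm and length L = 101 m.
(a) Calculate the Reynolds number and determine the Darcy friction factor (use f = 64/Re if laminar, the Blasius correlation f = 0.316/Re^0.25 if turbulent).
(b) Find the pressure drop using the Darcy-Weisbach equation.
(a) Re = V·D/ν = 3.81·0.068/1.00e-06 = 259080 → turbulent (Re > 4000); f = 0.316/Re^0.25 = 0.316/259080^0.25 = 0.014006 (Blasius is strictly valid for Re ≲ 1e5; used here as the smooth-pipe estimate the problem specifies)
(b) Darcy-Weisbach: ΔP = f·(L/D)·½ρV²/1000 = 0.014006·(101/0.068)·½·1000·3.81²/1000 = 151 kPa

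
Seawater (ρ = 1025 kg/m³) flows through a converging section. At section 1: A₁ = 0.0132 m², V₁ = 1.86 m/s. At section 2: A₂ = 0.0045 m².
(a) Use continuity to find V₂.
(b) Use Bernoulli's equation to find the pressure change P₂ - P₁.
(a) Continuity: A₁V₁=A₂V₂ -> V₂=A₁V₁/A₂=0.0132*1.86/0.0045=5.46 m/s
(b) Bernoulli: P₂-P₁=0.5*rho*(V₁^2-V₂^2)/1000=0.5*1025*(1.86^2-5.46^2)/1000=-13.51 kPa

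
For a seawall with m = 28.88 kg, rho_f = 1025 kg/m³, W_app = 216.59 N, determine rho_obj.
Formula: W_{app} = mg\left(1 - \frac{\rho_f}{\rho_{obj}}\right)
Substituting knowns: 216.59 = 28.88·9.81·(1 − 1025/rho_obj)
Solving for rho_obj: rho_obj = 1025/(1 − 216.59/(28.88·9.81)) = 4352 kg/m³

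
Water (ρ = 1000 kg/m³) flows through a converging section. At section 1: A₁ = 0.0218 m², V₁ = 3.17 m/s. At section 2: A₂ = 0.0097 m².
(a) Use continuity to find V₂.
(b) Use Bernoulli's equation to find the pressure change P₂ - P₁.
(a) Continuity: A₁V₁=A₂V₂ -> V₂=A₁V₁/A₂=0.0218*3.17/0.0097=7.12 m/s
(b) Bernoulli: P₂-P₁=0.5*rho*(V₁^2-V₂^2)/1000=0.5*1000*(3.17^2-7.12^2)/1000=-20.32 kPa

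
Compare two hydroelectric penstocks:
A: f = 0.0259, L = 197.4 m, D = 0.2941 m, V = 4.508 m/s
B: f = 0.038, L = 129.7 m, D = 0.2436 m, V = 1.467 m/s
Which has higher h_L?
h_L(A) = 18.01 m, h_L(B) = 2.219 m. Answer: A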